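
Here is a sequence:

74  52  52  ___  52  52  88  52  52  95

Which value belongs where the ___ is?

Positions follow the repeating pattern ABB; grouping by letter gives 2 tracks.
Track A = 74, ?, 88, 95: linear: a_n = 67 + 7·n.
Track B = 52, 52, 52, 52, 52, 52: constant 52.
Track A's pattern makes the blank 81.

81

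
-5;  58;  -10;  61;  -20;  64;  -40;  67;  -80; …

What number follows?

70

Odd-indexed and even-indexed terms follow separate rules.
Track A is -5, -10, -20, -40, -80, which is geometric, ×2 each step.
Track B is 58, 61, 64, 67, which is arithmetic, step +3.
Position 10 falls in track B as its term 5, giving 70.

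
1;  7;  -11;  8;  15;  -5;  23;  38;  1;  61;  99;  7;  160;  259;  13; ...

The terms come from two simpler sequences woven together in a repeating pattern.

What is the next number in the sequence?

The slot pattern repeats as AAB (period 3), so there are 2 interleaved tracks.
Stream A: 1, 7, 8, 15, 23, 38, 61, 99, 160, 259 (Fibonacci-style (each term is the sum of the two before it)).
Stream B: -11, -5, 1, 7, 13 (arithmetic, step +6).
The 16th slot belongs to stream A; its 11th term is 419.

419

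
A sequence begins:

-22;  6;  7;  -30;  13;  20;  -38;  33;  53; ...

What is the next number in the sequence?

-46

Positions follow the repeating pattern ABB; grouping by letter gives 2 tracks.
Track A = -22, -30, -38: arithmetic, step −8.
Track B = 6, 7, 13, 20, 33, 53: a Fibonacci-like recurrence a_n = a_{n-1} + a_{n-2}.
Term 10 comes from track A (its 4th entry): -46.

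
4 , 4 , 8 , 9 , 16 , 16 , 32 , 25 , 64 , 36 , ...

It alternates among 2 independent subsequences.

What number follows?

128

Taking every 2nd term gives 2 separate tracks.
Track A: 4, 8, 16, 32, 64 (successive powers of 2).
Track B: 4, 9, 16, 25, 36 (consecutive squares n² from n = 2).
The 11th slot belongs to track A; its 6th term is 128.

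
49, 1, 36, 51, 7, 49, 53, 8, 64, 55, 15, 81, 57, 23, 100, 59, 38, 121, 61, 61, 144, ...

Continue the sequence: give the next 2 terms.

Split by position mod 3: positions 1, 4, 7, … form one track, and each other residue class forms its own.
Stream A: 49, 51, 53, 55, 57, 59, 61 — adding 2 each time.
Stream B: 1, 7, 8, 15, 23, 38, 61 — Fibonacci-style (each term is the sum of the two before it).
Stream C: 36, 49, 64, 81, 100, 121, 144 — consecutive squares n² from n = 6.
The 22nd slot belongs to stream A; its 8th term is 63.
The 23rd slot belongs to stream B; its 8th term is 99.

63, 99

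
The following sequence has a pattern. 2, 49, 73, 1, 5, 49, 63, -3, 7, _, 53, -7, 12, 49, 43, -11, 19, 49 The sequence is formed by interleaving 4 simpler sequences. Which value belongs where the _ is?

Read the sequence 4 terms at a time; column i is its own pattern.
Track A: 2, 5, 7, 12, 19 (each term equals the sum of the previous two).
Track B: 49, 49, ?, 49, 49 (the constant sequence 49).
Track C: 73, 63, 53, 43 (linear: a_n = 83 − 10·n).
Track D: 1, -3, -7, -11 (linear: a_n = 5 − 4·n).
Filling track B at index 3 by its rule yields 49.

49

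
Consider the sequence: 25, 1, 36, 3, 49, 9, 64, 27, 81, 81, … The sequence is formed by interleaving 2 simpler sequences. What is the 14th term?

729

Taking every 2nd term gives 2 separate tracks.
Track A: 25, 36, 49, 64, 81. Perfect squares starting at 5².
Track B: 1, 3, 9, 27, 81. Powers of 3.
Position 14 → track B, term 7 = 729.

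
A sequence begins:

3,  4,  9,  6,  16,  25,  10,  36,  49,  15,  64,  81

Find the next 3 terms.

Positions follow the repeating pattern ABB; grouping by letter gives 2 tracks.
Stream A is 3, 6, 10, 15, which is triangular numbers starting at T_2.
Stream B is 4, 9, 16, 25, 36, 49, 64, 81, which is perfect squares starting at 2².
Term 13 comes from stream A (its 5th entry): 21.
Term 14 comes from stream B (its 9th entry): 100.
Position 15 falls in stream B as its term 10, giving 121.

21, 100, 121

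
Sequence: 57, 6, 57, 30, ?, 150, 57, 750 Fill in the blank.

Odd-indexed and even-indexed terms follow separate rules.
Track A: 57, 57, ?, 57 — always 57.
Track B: 6, 30, 150, 750 — a geometric progression (common ratio 5).
The gap is track A's term 3; the rule gives 57.

57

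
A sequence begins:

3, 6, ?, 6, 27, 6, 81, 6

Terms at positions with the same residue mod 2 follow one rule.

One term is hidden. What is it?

Odd-indexed and even-indexed terms follow separate rules.
Track A: 3, ?, 27, 81 — powers 3^1, 3^2, 3^3, ….
Track B: 6, 6, 6, 6 — constant 6.
So the missing entry in track A is 9.

9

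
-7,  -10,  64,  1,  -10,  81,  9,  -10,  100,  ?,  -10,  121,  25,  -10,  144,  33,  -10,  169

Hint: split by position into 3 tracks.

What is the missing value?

The terms cycle through 3 interleaved subsequences.
Subsequence A: -7, 1, 9, ?, 25, 33 (arithmetic, step +8).
Subsequence B: -10, -10, -10, -10, -10, -10 (the constant sequence -10).
Subsequence C: 64, 81, 100, 121, 144, 169 (perfect squares starting at 8²).
Filling subsequence A at index 4 by its rule yields 17.

17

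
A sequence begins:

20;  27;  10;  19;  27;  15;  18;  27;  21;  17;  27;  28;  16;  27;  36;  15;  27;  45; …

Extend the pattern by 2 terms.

Split by position mod 3 into 3 tracks.
Track A: 20, 19, 18, 17, 16, 15. Arithmetic with common difference −1.
Track B: 27, 27, 27, 27, 27, 27. Always 27.
Track C: 10, 15, 21, 28, 36, 45. Triangular numbers starting at T_4.
Position 19 falls in track A as its term 7, giving 14.
Term 20 comes from track B (its 7th entry): 27.

14, 27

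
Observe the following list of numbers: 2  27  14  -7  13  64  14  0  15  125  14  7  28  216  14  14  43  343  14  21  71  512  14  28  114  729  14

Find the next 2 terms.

35, 185

Split by position mod 4 into 4 tracks.
Track A: 2, 13, 15, 28, 43, 71, 114 (each term equals the sum of the previous two).
Track B: 27, 64, 125, 216, 343, 512, 729 (perfect cubes starting at 3³).
Track C: 14, 14, 14, 14, 14, 14, 14 (constant 14).
Track D: -7, 0, 7, 14, 21, 28 (adding 7 each time).
Position 28 falls in track D as its term 7, giving 35.
The 29th slot belongs to track A; its 8th term is 185.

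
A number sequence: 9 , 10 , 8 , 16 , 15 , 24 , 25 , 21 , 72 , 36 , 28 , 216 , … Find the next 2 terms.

Split by position mod 3 into 3 tracks.
Track A: 9, 16, 25, 36 — perfect squares starting at 3².
Track B: 10, 15, 21, 28 — the triangular numbers T_4, T_5, ….
Track C: 8, 24, 72, 216 — geometric, ×3 each step.
The 13th slot belongs to track A; its 5th term is 49.
Term 14 comes from track B (its 5th entry): 36.

49, 36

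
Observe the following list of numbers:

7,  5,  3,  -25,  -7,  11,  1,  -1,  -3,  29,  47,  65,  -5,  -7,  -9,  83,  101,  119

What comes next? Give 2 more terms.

-11, -13

Positions follow the repeating pattern AAABBB; grouping by letter gives 2 tracks.
Track A: 7, 5, 3, 1, -1, -3, -5, -7, -9. Subtracting 2 each time.
Track B: -25, -7, 11, 29, 47, 65, 83, 101, 119. Arithmetic with common difference +18.
Position 19 → track A, term 10 = -11.
Position 20 → track A, term 11 = -13.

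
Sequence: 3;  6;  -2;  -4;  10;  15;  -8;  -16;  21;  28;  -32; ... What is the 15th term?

Reading positions in blocks of 4 reveals the pattern AABB — 2 tracks woven together.
Track A is 3, 6, 10, 15, 21, 28, which is triangular numbers n(n+1)/2 for n = 2, 3, ….
Track B is -2, -4, -8, -16, -32, which is geometric with ratio 2.
The 15th slot belongs to track B; its 7th term is -128.

-128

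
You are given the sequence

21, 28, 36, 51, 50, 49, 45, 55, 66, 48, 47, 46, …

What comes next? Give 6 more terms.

78, 91, 105, 45, 44, 43

Reading positions in blocks of 6 reveals the pattern AAABBB — 2 tracks woven together.
Subsequence A: 21, 28, 36, 45, 55, 66. The triangular numbers T_6, T_7, ….
Subsequence B: 51, 50, 49, 48, 47, 46. Linear: a_n = 52 − n.
Term 13 comes from subsequence A (its 7th entry): 78.
The 14th slot belongs to subsequence A; its 8th term is 91.
The 15th slot belongs to subsequence A; its 9th term is 105.
Position 16 → subsequence B, term 7 = 45.
Position 17 falls in subsequence B as its term 8, giving 44.
Position 18 → subsequence B, term 9 = 43.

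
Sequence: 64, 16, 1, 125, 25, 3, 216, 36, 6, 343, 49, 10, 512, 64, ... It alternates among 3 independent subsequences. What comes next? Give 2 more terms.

15, 729

Taking every 3rd term gives 3 separate tracks.
Track A: 64, 125, 216, 343, 512 (perfect cubes starting at 4³).
Track B: 16, 25, 36, 49, 64 (consecutive squares n² from n = 4).
Track C: 1, 3, 6, 10 (triangular numbers starting at T_1).
Position 15 falls in track C as its term 5, giving 15.
The 16th slot belongs to track A; its 6th term is 729.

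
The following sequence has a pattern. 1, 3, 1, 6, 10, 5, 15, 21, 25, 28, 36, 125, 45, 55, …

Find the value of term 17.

78

The slot pattern repeats as AAB (period 3), so there are 2 interleaved tracks.
Track A is 1, 3, 6, 10, 15, 21, 28, 36, 45, 55, which is the triangular numbers T_1, T_2, ….
Track B is 1, 5, 25, 125, which is multiplying by 5 each time.
Position 17 → track A, term 12 = 78.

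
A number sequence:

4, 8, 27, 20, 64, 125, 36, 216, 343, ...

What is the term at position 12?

Positions follow the repeating pattern ABB; grouping by letter gives 2 tracks.
Track A: 4, 20, 36 — arithmetic, step +16.
Track B: 8, 27, 64, 125, 216, 343 — consecutive cubes n³ from n = 2.
Position 12 → track B, term 8 = 729.

729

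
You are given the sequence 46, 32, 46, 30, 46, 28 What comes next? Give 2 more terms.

46, 26

Odd-indexed and even-indexed terms follow separate rules.
Stream A is 46, 46, 46, which is always 46.
Stream B is 32, 30, 28, which is arithmetic with common difference −2.
Position 7 falls in stream A as its term 4, giving 46.
The 8th slot belongs to stream B; its 4th term is 26.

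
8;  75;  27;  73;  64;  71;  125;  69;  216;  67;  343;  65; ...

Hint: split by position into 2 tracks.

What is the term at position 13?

Taking every 2nd term gives 2 separate tracks.
Stream A is 8, 27, 64, 125, 216, 343, which is perfect cubes starting at 2³.
Stream B is 75, 73, 71, 69, 67, 65, which is subtracting 2 each time.
The 13th slot belongs to stream A; its 7th term is 512.

512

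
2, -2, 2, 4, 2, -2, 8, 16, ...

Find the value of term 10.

The slot pattern repeats as AABB (period 4), so there are 2 interleaved tracks.
Subsequence A: 2, -2, 2, -2 (the oscillation 2·(−1)^(n+1)).
Subsequence B: 2, 4, 8, 16 (geometric, ×2 each step).
Term 10 comes from subsequence A (its 6th entry): -2.

-2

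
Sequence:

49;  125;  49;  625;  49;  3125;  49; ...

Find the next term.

15625

Positions 1, 3, 5, … form one subsequence and positions 2, 4, 6, … form another.
Track A: 49, 49, 49, 49 (constant 49).
Track B: 125, 625, 3125 (powers of 5).
The 8th slot belongs to track B; its 4th term is 15625.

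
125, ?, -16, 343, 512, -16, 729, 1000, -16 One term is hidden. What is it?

The slot pattern repeats as AAB (period 3), so there are 2 interleaved tracks.
Track A: 125, ?, 343, 512, 729, 1000. Consecutive cubes n³ from n = 5.
Track B: -16, -16, -16. Constant -16.
So the missing entry in track A is 216.

216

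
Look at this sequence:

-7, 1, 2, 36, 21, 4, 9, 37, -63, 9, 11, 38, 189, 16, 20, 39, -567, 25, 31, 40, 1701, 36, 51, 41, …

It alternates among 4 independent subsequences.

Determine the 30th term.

64

The terms cycle through 4 interleaved subsequences.
Track A: -7, 21, -63, 189, -567, 1701. Geometric with ratio -3.
Track B: 1, 4, 9, 16, 25, 36. Perfect squares starting at 1².
Track C: 2, 9, 11, 20, 31, 51. Fibonacci-style (each term is the sum of the two before it).
Track D: 36, 37, 38, 39, 40, 41. Arithmetic, step +1.
Position 30 → track B, term 8 = 64.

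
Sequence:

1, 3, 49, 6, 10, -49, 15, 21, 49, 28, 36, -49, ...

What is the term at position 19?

91

The slot pattern repeats as AAB (period 3), so there are 2 interleaved tracks.
Subsequence A is 1, 3, 6, 10, 15, 21, 28, 36, which is triangular numbers n(n+1)/2 for n = 1, 2, ….
Subsequence B is 49, -49, 49, -49, which is alternating ±49.
Position 19 → subsequence A, term 13 = 91.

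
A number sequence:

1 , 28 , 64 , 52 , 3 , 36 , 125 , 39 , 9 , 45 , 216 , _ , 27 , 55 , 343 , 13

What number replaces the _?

26

The terms cycle through 4 interleaved subsequences.
Subsequence A: 1, 3, 9, 27 — powers 3^0, 3^1, 3^2, ….
Subsequence B: 28, 36, 45, 55 — triangular numbers starting at T_7.
Subsequence C: 64, 125, 216, 343 — consecutive cubes n³ from n = 4.
Subsequence D: 52, 39, ?, 13 — linear: a_n = 65 − 13·n.
Filling subsequence D at index 3 by its rule yields 26.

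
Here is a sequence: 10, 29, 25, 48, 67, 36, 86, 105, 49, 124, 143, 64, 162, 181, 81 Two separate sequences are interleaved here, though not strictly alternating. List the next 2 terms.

Reading positions in blocks of 3 reveals the pattern AAB — 2 tracks woven together.
Track A: 10, 29, 48, 67, 86, 105, 124, 143, 162, 181 — linear: a_n = -9 + 19·n.
Track B: 25, 36, 49, 64, 81 — the squares 5², 6², 7², ….
The 16th slot belongs to track A; its 11th term is 200.
Position 17 falls in track A as its term 12, giving 219.

200, 219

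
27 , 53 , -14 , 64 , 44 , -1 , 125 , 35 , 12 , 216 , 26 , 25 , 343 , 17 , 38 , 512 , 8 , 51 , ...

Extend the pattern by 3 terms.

729, -1, 64

Read the sequence 3 terms at a time; column i is its own pattern.
Track A is 27, 64, 125, 216, 343, 512, which is consecutive cubes n³ from n = 3.
Track B is 53, 44, 35, 26, 17, 8, which is linear: a_n = 62 − 9·n.
Track C is -14, -1, 12, 25, 38, 51, which is linear: a_n = -27 + 13·n.
The 19th slot belongs to track A; its 7th term is 729.
Position 20 → track B, term 7 = -1.
Position 21 → track C, term 7 = 64.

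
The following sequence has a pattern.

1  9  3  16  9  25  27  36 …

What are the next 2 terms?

81, 49

Taking every 2nd term gives 2 separate tracks.
Track A: 1, 3, 9, 27 (powers of 3).
Track B: 9, 16, 25, 36 (perfect squares starting at 3²).
Position 9 falls in track A as its term 5, giving 81.
Position 10 → track B, term 5 = 49.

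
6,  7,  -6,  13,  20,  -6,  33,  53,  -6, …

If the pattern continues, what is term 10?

Positions follow the repeating pattern AAB; grouping by letter gives 2 tracks.
Stream A: 6, 7, 13, 20, 33, 53 — a Fibonacci-like recurrence a_n = a_{n-1} + a_{n-2}.
Stream B: -6, -6, -6 — always -6.
Position 10 → stream A, term 7 = 86.

86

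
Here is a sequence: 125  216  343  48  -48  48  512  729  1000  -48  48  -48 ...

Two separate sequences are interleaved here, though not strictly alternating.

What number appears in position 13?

The slot pattern repeats as AAABBB (period 6), so there are 2 interleaved tracks.
Track A: 125, 216, 343, 512, 729, 1000 (the cubes 5³, 6³, 7³, …).
Track B: 48, -48, 48, -48, 48, -48 (oscillating between 48 and -48).
Position 13 falls in track A as its term 7, giving 1331.

1331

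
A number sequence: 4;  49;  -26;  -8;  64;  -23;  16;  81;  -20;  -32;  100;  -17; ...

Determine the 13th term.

Split by position mod 3: positions 1, 4, 7, … form one track, and each other residue class forms its own.
Subsequence A: 4, -8, 16, -32 (multiplying by -2 each time).
Subsequence B: 49, 64, 81, 100 (the squares 7², 8², 9², …).
Subsequence C: -26, -23, -20, -17 (adding 3 each time).
The 13th slot belongs to subsequence A; its 5th term is 64.

64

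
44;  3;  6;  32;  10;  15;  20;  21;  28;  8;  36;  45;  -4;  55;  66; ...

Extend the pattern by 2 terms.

Positions follow the repeating pattern ABB; grouping by letter gives 2 tracks.
Subsequence A: 44, 32, 20, 8, -4 (linear: a_n = 56 − 12·n).
Subsequence B: 3, 6, 10, 15, 21, 28, 36, 45, 55, 66 (triangular numbers n(n+1)/2 for n = 2, 3, …).
Position 16 falls in subsequence A as its term 6, giving -16.
The 17th slot belongs to subsequence B; its 11th term is 78.

-16, 78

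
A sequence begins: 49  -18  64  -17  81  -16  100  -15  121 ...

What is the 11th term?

Odd-indexed and even-indexed terms follow separate rules.
Stream A: 49, 64, 81, 100, 121 — the squares 7², 8², 9², ….
Stream B: -18, -17, -16, -15 — arithmetic, step +1.
The 11th slot belongs to stream A; its 6th term is 144.

144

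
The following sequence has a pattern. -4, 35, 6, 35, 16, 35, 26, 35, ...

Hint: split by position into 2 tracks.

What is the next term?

Odd-indexed and even-indexed terms follow separate rules.
Track A: -4, 6, 16, 26 (arithmetic, step +10).
Track B: 35, 35, 35, 35 (always 35).
The 9th slot belongs to track A; its 5th term is 36.

36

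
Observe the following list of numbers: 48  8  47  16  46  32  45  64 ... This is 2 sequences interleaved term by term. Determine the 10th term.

Odd-indexed and even-indexed terms follow separate rules.
Subsequence A is 48, 47, 46, 45, which is arithmetic with common difference −1.
Subsequence B is 8, 16, 32, 64, which is successive powers of 2.
Position 10 → subsequence B, term 5 = 128.

128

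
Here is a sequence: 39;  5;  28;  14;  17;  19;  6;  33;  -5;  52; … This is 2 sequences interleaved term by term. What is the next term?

Split by position mod 2 into 2 tracks.
Track A is 39, 28, 17, 6, -5, which is linear: a_n = 50 − 11·n.
Track B is 5, 14, 19, 33, 52, which is a Fibonacci-like recurrence a_n = a_{n-1} + a_{n-2}.
The 11th slot belongs to track A; its 6th term is -16.

-16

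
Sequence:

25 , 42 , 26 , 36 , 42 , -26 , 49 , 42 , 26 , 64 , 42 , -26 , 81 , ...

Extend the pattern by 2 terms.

42, 26

Read the sequence 3 terms at a time; column i is its own pattern.
Track A: 25, 36, 49, 64, 81 (the squares 5², 6², 7², …).
Track B: 42, 42, 42, 42 (the constant sequence 42).
Track C: 26, -26, 26, -26 (oscillating between 26 and -26).
Position 14 → track B, term 5 = 42.
Position 15 → track C, term 5 = 26.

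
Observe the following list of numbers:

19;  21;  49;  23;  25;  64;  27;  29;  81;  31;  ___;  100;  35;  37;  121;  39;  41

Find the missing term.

33

The slot pattern repeats as AAB (period 3), so there are 2 interleaved tracks.
Stream A: 19, 21, 23, 25, 27, 29, 31, ?, 35, 37, 39, 41. Arithmetic, step +2.
Stream B: 49, 64, 81, 100, 121. Perfect squares starting at 7².
So the missing entry in stream A is 33.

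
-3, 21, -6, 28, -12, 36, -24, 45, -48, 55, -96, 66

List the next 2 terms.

-192, 78

Odd-indexed and even-indexed terms follow separate rules.
Subsequence A: -3, -6, -12, -24, -48, -96. Geometric, ×2 each step.
Subsequence B: 21, 28, 36, 45, 55, 66. Triangular numbers n(n+1)/2 for n = 6, 7, ….
Position 13 falls in subsequence A as its term 7, giving -192.
Position 14 falls in subsequence B as its term 7, giving 78.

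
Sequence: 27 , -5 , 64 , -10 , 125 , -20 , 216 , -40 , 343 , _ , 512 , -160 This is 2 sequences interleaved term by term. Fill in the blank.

Positions 1, 3, 5, … form one subsequence and positions 2, 4, 6, … form another.
Track A: 27, 64, 125, 216, 343, 512 (the cubes 3³, 4³, 5³, …).
Track B: -5, -10, -20, -40, ?, -160 (geometric, ×2 each step).
So the missing entry in track B is -80.

-80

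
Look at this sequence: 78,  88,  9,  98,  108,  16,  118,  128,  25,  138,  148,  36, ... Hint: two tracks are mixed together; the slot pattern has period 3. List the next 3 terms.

158, 168, 49

The slot pattern repeats as AAB (period 3), so there are 2 interleaved tracks.
Track A: 78, 88, 98, 108, 118, 128, 138, 148 — arithmetic with common difference +10.
Track B: 9, 16, 25, 36 — consecutive squares n² from n = 3.
The 13th slot belongs to track A; its 9th term is 158.
The 14th slot belongs to track A; its 10th term is 168.
Term 15 comes from track B (its 5th entry): 49.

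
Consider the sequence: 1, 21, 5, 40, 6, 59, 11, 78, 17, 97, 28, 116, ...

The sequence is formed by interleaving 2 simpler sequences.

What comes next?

Positions 1, 3, 5, … form one subsequence and positions 2, 4, 6, … form another.
Stream A: 1, 5, 6, 11, 17, 28 — each term equals the sum of the previous two.
Stream B: 21, 40, 59, 78, 97, 116 — arithmetic with common difference +19.
Position 13 → stream A, term 7 = 45.

45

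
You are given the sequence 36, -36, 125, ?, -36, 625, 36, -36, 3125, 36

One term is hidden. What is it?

36

Reading positions in blocks of 3 reveals the pattern AAB — 2 tracks woven together.
Stream A = 36, -36, ?, -36, 36, -36, 36: the oscillation 36·(−1)^(n+1).
Stream B = 125, 625, 3125: powers of 5.
The gap is stream A's term 3; the rule gives 36.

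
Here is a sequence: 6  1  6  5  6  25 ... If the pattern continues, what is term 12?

Positions 1, 3, 5, … form one subsequence and positions 2, 4, 6, … form another.
Track A is 6, 6, 6, which is the constant sequence 6.
Track B is 1, 5, 25, which is powers of 5.
The 12th slot belongs to track B; its 6th term is 3125.

3125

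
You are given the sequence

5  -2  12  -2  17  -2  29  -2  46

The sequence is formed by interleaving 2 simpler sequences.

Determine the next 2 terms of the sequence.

-2, 75

Split by position mod 2 into 2 tracks.
Track A is 5, 12, 17, 29, 46, which is a Fibonacci-like recurrence a_n = a_{n-1} + a_{n-2}.
Track B is -2, -2, -2, -2, which is constant -2.
The 10th slot belongs to track B; its 5th term is -2.
Position 11 falls in track A as its term 6, giving 75.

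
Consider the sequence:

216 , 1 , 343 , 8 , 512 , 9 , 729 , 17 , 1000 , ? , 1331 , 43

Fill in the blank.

Positions 1, 3, 5, … form one subsequence and positions 2, 4, 6, … form another.
Subsequence A: 216, 343, 512, 729, 1000, 1331 — the cubes 6³, 7³, 8³, ….
Subsequence B: 1, 8, 9, 17, ?, 43 — each term equals the sum of the previous two.
Subsequence B's pattern makes the blank 26.

26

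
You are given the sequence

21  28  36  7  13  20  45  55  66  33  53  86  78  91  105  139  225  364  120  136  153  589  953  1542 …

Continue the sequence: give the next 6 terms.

171, 190, 210, 2495, 4037, 6532

Reading positions in blocks of 6 reveals the pattern AAABBB — 2 tracks woven together.
Track A: 21, 28, 36, 45, 55, 66, 78, 91, 105, 120, 136, 153 (triangular numbers n(n+1)/2 for n = 6, 7, …).
Track B: 7, 13, 20, 33, 53, 86, 139, 225, 364, 589, 953, 1542 (each term equals the sum of the previous two).
Term 25 comes from track A (its 13th entry): 171.
Position 26 → track A, term 14 = 190.
Term 27 comes from track A (its 15th entry): 210.
Term 28 comes from track B (its 13th entry): 2495.
Position 29 → track B, term 14 = 4037.
The 30th slot belongs to track B; its 15th term is 6532.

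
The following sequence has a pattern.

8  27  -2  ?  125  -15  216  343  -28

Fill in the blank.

64

Positions follow the repeating pattern AAB; grouping by letter gives 2 tracks.
Subsequence A: 8, 27, ?, 125, 216, 343 (consecutive cubes n³ from n = 2).
Subsequence B: -2, -15, -28 (linear: a_n = 11 − 13·n).
The gap is subsequence A's term 3; the rule gives 64.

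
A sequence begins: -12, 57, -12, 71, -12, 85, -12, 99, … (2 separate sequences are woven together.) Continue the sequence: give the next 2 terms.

Taking every 2nd term gives 2 separate tracks.
Track A = -12, -12, -12, -12: constant -12.
Track B = 57, 71, 85, 99: arithmetic with common difference +14.
Position 9 falls in track A as its term 5, giving -12.
The 10th slot belongs to track B; its 5th term is 113.

-12, 113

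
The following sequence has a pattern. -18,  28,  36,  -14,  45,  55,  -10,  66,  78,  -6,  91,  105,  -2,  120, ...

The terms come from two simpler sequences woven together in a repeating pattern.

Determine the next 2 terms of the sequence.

136, 2

Reading positions in blocks of 3 reveals the pattern ABB — 2 tracks woven together.
Subsequence A: -18, -14, -10, -6, -2 (arithmetic with common difference +4).
Subsequence B: 28, 36, 45, 55, 66, 78, 91, 105, 120 (the triangular numbers T_7, T_8, …).
Term 15 comes from subsequence B (its 10th entry): 136.
Position 16 falls in subsequence A as its term 6, giving 2.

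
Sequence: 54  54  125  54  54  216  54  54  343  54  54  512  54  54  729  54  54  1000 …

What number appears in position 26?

54

Reading positions in blocks of 3 reveals the pattern AAB — 2 tracks woven together.
Subsequence A is 54, 54, 54, 54, 54, 54, 54, 54, 54, 54, 54, 54, which is constant 54.
Subsequence B is 125, 216, 343, 512, 729, 1000, which is consecutive cubes n³ from n = 5.
The 26th slot belongs to subsequence A; its 18th term is 54.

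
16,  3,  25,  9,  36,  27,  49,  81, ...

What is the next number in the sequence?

Positions 1, 3, 5, … form one subsequence and positions 2, 4, 6, … form another.
Stream A is 16, 25, 36, 49, which is perfect squares starting at 4².
Stream B is 3, 9, 27, 81, which is multiplying by 3 each time.
The 9th slot belongs to stream A; its 5th term is 64.

64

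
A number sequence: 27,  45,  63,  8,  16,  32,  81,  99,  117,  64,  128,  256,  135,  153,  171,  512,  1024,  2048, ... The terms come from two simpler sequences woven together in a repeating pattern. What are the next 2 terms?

189, 207

The slot pattern repeats as AAABBB (period 6), so there are 2 interleaved tracks.
Track A = 27, 45, 63, 81, 99, 117, 135, 153, 171: linear: a_n = 9 + 18·n.
Track B = 8, 16, 32, 64, 128, 256, 512, 1024, 2048: successive powers of 2.
The 19th slot belongs to track A; its 10th term is 189.
Position 20 falls in track A as its term 11, giving 207.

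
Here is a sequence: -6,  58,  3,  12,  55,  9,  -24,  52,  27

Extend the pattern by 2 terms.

48, 49

Taking every 3rd term gives 3 separate tracks.
Stream A is -6, 12, -24, which is geometric, ×-2 each step.
Stream B is 58, 55, 52, which is arithmetic with common difference −3.
Stream C is 3, 9, 27, which is powers of 3.
The 10th slot belongs to stream A; its 4th term is 48.
Position 11 falls in stream B as its term 4, giving 49.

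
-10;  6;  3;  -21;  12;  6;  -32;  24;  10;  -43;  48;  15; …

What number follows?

Split by position mod 3 into 3 tracks.
Track A: -10, -21, -32, -43 (arithmetic with common difference −11).
Track B: 6, 12, 24, 48 (geometric, ×2 each step).
Track C: 3, 6, 10, 15 (triangular numbers starting at T_2).
The 13th slot belongs to track A; its 5th term is -54.

-54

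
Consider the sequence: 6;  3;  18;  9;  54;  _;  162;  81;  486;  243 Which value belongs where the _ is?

27

Positions 1, 3, 5, … form one subsequence and positions 2, 4, 6, … form another.
Stream A: 6, 18, 54, 162, 486 — geometric with ratio 3.
Stream B: 3, 9, ?, 81, 243 — powers 3^1, 3^2, 3^3, ….
The gap is stream B's term 3; the rule gives 27.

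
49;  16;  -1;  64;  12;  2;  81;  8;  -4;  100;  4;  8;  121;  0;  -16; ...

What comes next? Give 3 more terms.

144, -4, 32

Taking every 3rd term gives 3 separate tracks.
Track A: 49, 64, 81, 100, 121 — the squares 7², 8², 9², ….
Track B: 16, 12, 8, 4, 0 — arithmetic, step −4.
Track C: -1, 2, -4, 8, -16 — multiplying by -2 each time.
Position 16 falls in track A as its term 6, giving 144.
Position 17 falls in track B as its term 6, giving -4.
Position 18 falls in track C as its term 6, giving 32.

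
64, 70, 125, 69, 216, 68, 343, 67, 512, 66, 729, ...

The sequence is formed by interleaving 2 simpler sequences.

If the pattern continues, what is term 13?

1000

Split by position mod 2 into 2 tracks.
Stream A is 64, 125, 216, 343, 512, 729, which is the cubes 4³, 5³, 6³, ….
Stream B is 70, 69, 68, 67, 66, which is subtracting 1 each time.
The 13th slot belongs to stream A; its 7th term is 1000.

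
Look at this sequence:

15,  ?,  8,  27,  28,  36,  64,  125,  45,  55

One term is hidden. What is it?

21

The slot pattern repeats as AABB (period 4), so there are 2 interleaved tracks.
Track A: 15, ?, 28, 36, 45, 55 (triangular numbers n(n+1)/2 for n = 5, 6, …).
Track B: 8, 27, 64, 125 (consecutive cubes n³ from n = 2).
Filling track A at index 2 by its rule yields 21.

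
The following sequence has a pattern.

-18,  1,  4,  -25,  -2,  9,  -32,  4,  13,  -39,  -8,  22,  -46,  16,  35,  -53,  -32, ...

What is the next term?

57

Read the sequence 3 terms at a time; column i is its own pattern.
Track A: -18, -25, -32, -39, -46, -53 (linear: a_n = -11 − 7·n).
Track B: 1, -2, 4, -8, 16, -32 (a geometric progression (common ratio -2)).
Track C: 4, 9, 13, 22, 35 (each term equals the sum of the previous two).
The 18th slot belongs to track C; its 6th term is 57.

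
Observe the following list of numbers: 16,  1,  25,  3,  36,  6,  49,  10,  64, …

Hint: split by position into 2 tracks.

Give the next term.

Taking every 2nd term gives 2 separate tracks.
Stream A is 16, 25, 36, 49, 64, which is perfect squares starting at 4².
Stream B is 1, 3, 6, 10, which is the triangular numbers T_1, T_2, ….
The 10th slot belongs to stream B; its 5th term is 15.

15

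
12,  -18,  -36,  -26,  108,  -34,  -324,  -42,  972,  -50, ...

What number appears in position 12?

The terms cycle through 2 interleaved subsequences.
Track A = 12, -36, 108, -324, 972: multiplying by -3 each time.
Track B = -18, -26, -34, -42, -50: arithmetic with common difference −8.
Position 12 falls in track B as its term 6, giving -58.

-58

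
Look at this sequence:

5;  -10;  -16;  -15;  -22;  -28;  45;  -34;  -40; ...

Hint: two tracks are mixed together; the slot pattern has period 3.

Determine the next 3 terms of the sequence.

Positions follow the repeating pattern ABB; grouping by letter gives 2 tracks.
Subsequence A is 5, -15, 45, which is geometric, ×-3 each step.
Subsequence B is -10, -16, -22, -28, -34, -40, which is arithmetic, step −6.
The 10th slot belongs to subsequence A; its 4th term is -135.
Term 11 comes from subsequence B (its 7th entry): -46.
The 12th slot belongs to subsequence B; its 8th term is -52.

-135, -46, -52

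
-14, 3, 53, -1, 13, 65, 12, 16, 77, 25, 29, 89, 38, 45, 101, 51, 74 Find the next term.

Split by position mod 3 into 3 tracks.
Track A: -14, -1, 12, 25, 38, 51 — arithmetic with common difference +13.
Track B: 3, 13, 16, 29, 45, 74 — Fibonacci-style (each term is the sum of the two before it).
Track C: 53, 65, 77, 89, 101 — adding 12 each time.
Term 18 comes from track C (its 6th entry): 113.

113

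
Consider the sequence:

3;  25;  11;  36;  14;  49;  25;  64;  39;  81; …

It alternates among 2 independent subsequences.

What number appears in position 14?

Split by position mod 2 into 2 tracks.
Subsequence A: 3, 11, 14, 25, 39 (Fibonacci-style (each term is the sum of the two before it)).
Subsequence B: 25, 36, 49, 64, 81 (consecutive squares n² from n = 5).
Position 14 falls in subsequence B as its term 7, giving 121.

121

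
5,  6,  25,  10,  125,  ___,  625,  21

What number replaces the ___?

Taking every 2nd term gives 2 separate tracks.
Track A: 5, 25, 125, 625 — powers 5^1, 5^2, 5^3, ….
Track B: 6, 10, ?, 21 — triangular numbers n(n+1)/2 for n = 3, 4, ….
So the missing entry in track B is 15.

15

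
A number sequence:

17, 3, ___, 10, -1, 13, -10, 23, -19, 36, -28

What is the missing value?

Taking every 2nd term gives 2 separate tracks.
Track A: 17, ?, -1, -10, -19, -28 (arithmetic with common difference −9).
Track B: 3, 10, 13, 23, 36 (a Fibonacci-like recurrence a_n = a_{n-1} + a_{n-2}).
Filling track A at index 2 by its rule yields 8.

8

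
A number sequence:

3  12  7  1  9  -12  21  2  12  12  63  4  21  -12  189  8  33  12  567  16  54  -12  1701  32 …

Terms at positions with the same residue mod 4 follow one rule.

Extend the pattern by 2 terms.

87, 12

Split by position mod 4 into 4 tracks.
Track A: 3, 9, 12, 21, 33, 54 — Fibonacci-style (each term is the sum of the two before it).
Track B: 12, -12, 12, -12, 12, -12 — oscillating between 12 and -12.
Track C: 7, 21, 63, 189, 567, 1701 — geometric with ratio 3.
Track D: 1, 2, 4, 8, 16, 32 — powers of 2.
Term 25 comes from track A (its 7th entry): 87.
The 26th slot belongs to track B; its 7th term is 12.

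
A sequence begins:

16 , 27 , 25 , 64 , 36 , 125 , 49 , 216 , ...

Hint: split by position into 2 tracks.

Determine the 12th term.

512

Positions 1, 3, 5, … form one subsequence and positions 2, 4, 6, … form another.
Subsequence A: 16, 25, 36, 49 (consecutive squares n² from n = 4).
Subsequence B: 27, 64, 125, 216 (perfect cubes starting at 3³).
Position 12 falls in subsequence B as its term 6, giving 512.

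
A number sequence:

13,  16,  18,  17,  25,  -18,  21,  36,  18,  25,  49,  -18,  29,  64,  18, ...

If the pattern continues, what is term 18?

Taking every 3rd term gives 3 separate tracks.
Track A is 13, 17, 21, 25, 29, which is adding 4 each time.
Track B is 16, 25, 36, 49, 64, which is perfect squares starting at 4².
Track C is 18, -18, 18, -18, 18, which is oscillating between 18 and -18.
Term 18 comes from track C (its 6th entry): -18.

-18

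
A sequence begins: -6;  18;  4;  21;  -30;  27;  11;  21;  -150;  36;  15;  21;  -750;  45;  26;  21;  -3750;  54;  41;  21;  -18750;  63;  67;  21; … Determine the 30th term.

Split by position mod 4 into 4 tracks.
Subsequence A: -6, -30, -150, -750, -3750, -18750. Geometric with ratio 5.
Subsequence B: 18, 27, 36, 45, 54, 63. Linear: a_n = 9 + 9·n.
Subsequence C: 4, 11, 15, 26, 41, 67. Each term equals the sum of the previous two.
Subsequence D: 21, 21, 21, 21, 21, 21. Always 21.
Position 30 → subsequence B, term 8 = 81.

81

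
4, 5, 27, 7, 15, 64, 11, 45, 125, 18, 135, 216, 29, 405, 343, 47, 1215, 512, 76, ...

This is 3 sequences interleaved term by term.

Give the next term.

Read the sequence 3 terms at a time; column i is its own pattern.
Track A: 4, 7, 11, 18, 29, 47, 76 — each term equals the sum of the previous two.
Track B: 5, 15, 45, 135, 405, 1215 — geometric with ratio 3.
Track C: 27, 64, 125, 216, 343, 512 — consecutive cubes n³ from n = 3.
The 20th slot belongs to track B; its 7th term is 3645.

3645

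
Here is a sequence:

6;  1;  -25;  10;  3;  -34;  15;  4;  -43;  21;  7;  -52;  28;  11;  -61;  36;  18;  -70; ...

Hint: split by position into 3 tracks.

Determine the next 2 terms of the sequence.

The terms cycle through 3 interleaved subsequences.
Track A: 6, 10, 15, 21, 28, 36. The triangular numbers T_3, T_4, ….
Track B: 1, 3, 4, 7, 11, 18. A Fibonacci-like recurrence a_n = a_{n-1} + a_{n-2}.
Track C: -25, -34, -43, -52, -61, -70. Subtracting 9 each time.
Position 19 → track A, term 7 = 45.
Term 20 comes from track B (its 7th entry): 29.

45, 29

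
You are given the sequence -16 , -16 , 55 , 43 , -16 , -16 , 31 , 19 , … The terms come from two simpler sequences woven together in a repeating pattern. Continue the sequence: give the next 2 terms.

The slot pattern repeats as AABB (period 4), so there are 2 interleaved tracks.
Subsequence A: -16, -16, -16, -16 (the constant sequence -16).
Subsequence B: 55, 43, 31, 19 (arithmetic, step −12).
Term 9 comes from subsequence A (its 5th entry): -16.
Term 10 comes from subsequence A (its 6th entry): -16.

-16, -16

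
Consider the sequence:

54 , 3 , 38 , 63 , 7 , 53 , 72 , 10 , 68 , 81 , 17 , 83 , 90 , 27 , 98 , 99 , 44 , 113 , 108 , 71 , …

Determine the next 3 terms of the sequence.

Split by position mod 3: positions 1, 4, 7, … form one track, and each other residue class forms its own.
Stream A: 54, 63, 72, 81, 90, 99, 108. Linear: a_n = 45 + 9·n.
Stream B: 3, 7, 10, 17, 27, 44, 71. Fibonacci-style (each term is the sum of the two before it).
Stream C: 38, 53, 68, 83, 98, 113. Adding 15 each time.
The 21st slot belongs to stream C; its 7th term is 128.
Position 22 → stream A, term 8 = 117.
The 23rd slot belongs to stream B; its 8th term is 115.

128, 117, 115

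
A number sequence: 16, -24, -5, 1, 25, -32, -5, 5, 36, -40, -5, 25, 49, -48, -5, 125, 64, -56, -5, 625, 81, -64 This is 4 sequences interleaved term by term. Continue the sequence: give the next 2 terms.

-5, 3125

Split by position mod 4: positions 1, 5, 9, … form one track, and each other residue class forms its own.
Track A is 16, 25, 36, 49, 64, 81, which is the squares 4², 5², 6², ….
Track B is -24, -32, -40, -48, -56, -64, which is arithmetic, step −8.
Track C is -5, -5, -5, -5, -5, which is the constant sequence -5.
Track D is 1, 5, 25, 125, 625, which is powers of 5.
Position 23 → track C, term 6 = -5.
Position 24 → track D, term 6 = 3125.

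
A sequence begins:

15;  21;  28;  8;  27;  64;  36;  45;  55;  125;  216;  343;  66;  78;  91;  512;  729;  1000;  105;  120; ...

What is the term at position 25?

153

Reading positions in blocks of 6 reveals the pattern AAABBB — 2 tracks woven together.
Subsequence A = 15, 21, 28, 36, 45, 55, 66, 78, 91, 105, 120: triangular numbers n(n+1)/2 for n = 5, 6, ….
Subsequence B = 8, 27, 64, 125, 216, 343, 512, 729, 1000: consecutive cubes n³ from n = 2.
The 25th slot belongs to subsequence A; its 13th term is 153.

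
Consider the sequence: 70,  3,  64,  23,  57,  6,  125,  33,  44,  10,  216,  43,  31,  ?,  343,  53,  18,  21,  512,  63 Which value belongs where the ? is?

15

Split by position mod 4 into 4 tracks.
Track A is 70, 57, 44, 31, 18, which is arithmetic with common difference −13.
Track B is 3, 6, 10, ?, 21, which is triangular numbers starting at T_2.
Track C is 64, 125, 216, 343, 512, which is perfect cubes starting at 4³.
Track D is 23, 33, 43, 53, 63, which is linear: a_n = 13 + 10·n.
Filling track B at index 4 by its rule yields 15.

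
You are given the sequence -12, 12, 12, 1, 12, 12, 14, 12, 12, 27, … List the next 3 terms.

Positions follow the repeating pattern ABB; grouping by letter gives 2 tracks.
Subsequence A is -12, 1, 14, 27, which is arithmetic with common difference +13.
Subsequence B is 12, 12, 12, 12, 12, 12, which is always 12.
Position 11 → subsequence B, term 7 = 12.
The 12th slot belongs to subsequence B; its 8th term is 12.
Term 13 comes from subsequence A (its 5th entry): 40.

12, 12, 40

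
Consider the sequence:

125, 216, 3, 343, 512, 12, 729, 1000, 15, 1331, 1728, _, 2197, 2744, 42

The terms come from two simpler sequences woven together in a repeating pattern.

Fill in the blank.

The slot pattern repeats as AAB (period 3), so there are 2 interleaved tracks.
Track A = 125, 216, 343, 512, 729, 1000, 1331, 1728, 2197, 2744: consecutive cubes n³ from n = 5.
Track B = 3, 12, 15, ?, 42: a Fibonacci-like recurrence a_n = a_{n-1} + a_{n-2}.
Track B's pattern makes the blank 27.

27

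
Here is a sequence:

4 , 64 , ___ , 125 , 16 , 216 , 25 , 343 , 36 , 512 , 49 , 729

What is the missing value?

9

Odd-indexed and even-indexed terms follow separate rules.
Stream A = 4, ?, 16, 25, 36, 49: consecutive squares n² from n = 2.
Stream B = 64, 125, 216, 343, 512, 729: perfect cubes starting at 4³.
Stream A's pattern makes the blank 9.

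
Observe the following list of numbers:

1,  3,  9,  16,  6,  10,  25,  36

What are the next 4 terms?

The slot pattern repeats as AABB (period 4), so there are 2 interleaved tracks.
Stream A = 1, 3, 6, 10: the triangular numbers T_1, T_2, ….
Stream B = 9, 16, 25, 36: the squares 3², 4², 5², ….
The 9th slot belongs to stream A; its 5th term is 15.
Position 10 → stream A, term 6 = 21.
The 11th slot belongs to stream B; its 5th term is 49.
Position 12 falls in stream B as its term 6, giving 64.

15, 21, 49, 64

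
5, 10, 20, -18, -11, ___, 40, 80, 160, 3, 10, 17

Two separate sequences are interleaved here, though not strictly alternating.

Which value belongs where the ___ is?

-4

Reading positions in blocks of 6 reveals the pattern AAABBB — 2 tracks woven together.
Stream A is 5, 10, 20, 40, 80, 160, which is geometric, ×2 each step.
Stream B is -18, -11, ?, 3, 10, 17, which is arithmetic, step +7.
So the missing entry in stream B is -4.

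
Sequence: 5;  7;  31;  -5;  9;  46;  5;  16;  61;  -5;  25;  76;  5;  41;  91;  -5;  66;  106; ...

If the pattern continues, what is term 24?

Taking every 3rd term gives 3 separate tracks.
Track A: 5, -5, 5, -5, 5, -5 — alternating ±5.
Track B: 7, 9, 16, 25, 41, 66 — Fibonacci-style (each term is the sum of the two before it).
Track C: 31, 46, 61, 76, 91, 106 — adding 15 each time.
Position 24 falls in track C as its term 8, giving 136.

136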